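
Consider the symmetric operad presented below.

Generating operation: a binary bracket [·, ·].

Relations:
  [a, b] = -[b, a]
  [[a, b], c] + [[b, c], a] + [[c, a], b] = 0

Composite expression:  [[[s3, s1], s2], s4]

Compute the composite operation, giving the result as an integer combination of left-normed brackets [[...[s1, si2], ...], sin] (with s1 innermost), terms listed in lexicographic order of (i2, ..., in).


-[[[s1, s3], s2], s4]

Left-normed coefficients sit on the s1-initial expansion words.
Composite bracket: [[[s3, s1], s2], s4]
Applying ab - ba throughout gives 8 signed words (2^3 = 8).
The s1-initial words carry the normal form:
  the word s1s3s2s4 carries sign -1 and contributes -[[[s1, s3], s2], s4]


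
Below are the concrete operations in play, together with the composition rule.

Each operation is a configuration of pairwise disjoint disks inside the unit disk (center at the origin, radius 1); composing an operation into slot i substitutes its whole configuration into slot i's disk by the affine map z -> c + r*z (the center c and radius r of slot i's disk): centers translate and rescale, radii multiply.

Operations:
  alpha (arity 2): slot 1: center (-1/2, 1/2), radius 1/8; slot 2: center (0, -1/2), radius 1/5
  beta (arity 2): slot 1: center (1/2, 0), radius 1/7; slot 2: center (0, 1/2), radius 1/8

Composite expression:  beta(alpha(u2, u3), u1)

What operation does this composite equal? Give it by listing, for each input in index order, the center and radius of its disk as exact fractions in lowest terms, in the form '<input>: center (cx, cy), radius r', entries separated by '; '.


u1: center (0, 1/2), radius 1/8; u2: center (3/7, 1/14), radius 1/56; u3: center (1/2, -1/14), radius 1/35

Follow each u-input down from beta: c' goes to c + r*c', radius to r*r'.
u2 passes through 2 substitutions, ending at center (3/7, 1/14), radius 1/56
u3 passes through 2 substitutions, ending at center (1/2, -1/14), radius 1/35
u1 passes through 1 substitution, ending at center (0, 1/2), radius 1/8


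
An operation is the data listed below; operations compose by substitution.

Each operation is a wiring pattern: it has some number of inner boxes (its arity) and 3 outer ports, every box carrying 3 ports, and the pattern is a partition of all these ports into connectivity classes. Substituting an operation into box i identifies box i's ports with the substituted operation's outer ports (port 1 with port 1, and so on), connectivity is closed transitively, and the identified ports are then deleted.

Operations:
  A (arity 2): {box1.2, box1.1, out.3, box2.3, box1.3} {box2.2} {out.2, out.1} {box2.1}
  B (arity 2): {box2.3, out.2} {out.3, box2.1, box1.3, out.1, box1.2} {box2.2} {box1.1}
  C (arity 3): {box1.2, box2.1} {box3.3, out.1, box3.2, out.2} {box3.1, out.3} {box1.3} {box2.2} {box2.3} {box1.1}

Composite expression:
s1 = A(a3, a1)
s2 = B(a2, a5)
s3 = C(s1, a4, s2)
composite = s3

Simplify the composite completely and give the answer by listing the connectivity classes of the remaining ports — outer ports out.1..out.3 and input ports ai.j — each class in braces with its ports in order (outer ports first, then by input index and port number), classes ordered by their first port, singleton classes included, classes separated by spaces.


{out.1, out.2, out.3, a2.2, a2.3, a5.1, a5.3} {a1.1} {a1.2} {a1.3, a3.1, a3.2, a3.3} {a2.1} {a4.1} {a4.2} {a4.3} {a5.2}

After gluing at C, chains via deleted ports link the a-ports.
composing A on (a3, a1), with out.j its own outer ports: {out.1, out.2} {out.3, a1.3, a3.1, a3.2, a3.3} {a1.1} {a1.2}
composing B on (a2, a5), with out.j its own outer ports: {out.1, out.3, a2.2, a2.3, a5.1} {out.2, a5.3} {a2.1} {a5.2}
composing C on (a3, a1, a4, a2, a5), with out.j its own outer ports: {out.1, out.2, out.3, a2.2, a2.3, a5.1, a5.3} {a1.1} {a1.2} {a1.3, a3.1, a3.2, a3.3} {a2.1} {a4.1} {a4.2} {a4.3} {a5.2}


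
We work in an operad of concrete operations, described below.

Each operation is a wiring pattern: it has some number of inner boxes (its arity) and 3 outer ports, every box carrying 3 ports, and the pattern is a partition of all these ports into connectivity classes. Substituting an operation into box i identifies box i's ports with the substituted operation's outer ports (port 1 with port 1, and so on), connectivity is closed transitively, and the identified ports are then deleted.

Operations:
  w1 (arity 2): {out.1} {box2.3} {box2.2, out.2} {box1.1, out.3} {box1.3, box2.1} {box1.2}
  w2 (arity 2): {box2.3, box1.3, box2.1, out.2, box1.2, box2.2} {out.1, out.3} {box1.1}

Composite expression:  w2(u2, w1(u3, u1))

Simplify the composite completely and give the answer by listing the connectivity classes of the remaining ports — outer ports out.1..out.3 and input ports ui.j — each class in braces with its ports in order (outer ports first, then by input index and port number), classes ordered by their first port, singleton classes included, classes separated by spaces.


{out.1, out.3} {out.2, u1.2, u2.2, u2.3, u3.1} {u1.1, u3.3} {u1.3} {u2.1} {u3.2}

Two ports join when wires chain via w2-identified ports.
stage w1: inputs (u3, u1), connectivity {out.1} {out.2, u1.2} {out.3, u3.1} {u1.1, u3.3} {u1.3} {u3.2}, out.j its boundary
stage w2: inputs (u2, u3, u1), connectivity {out.1, out.3} {out.2, u1.2, u2.2, u2.3, u3.1} {u1.1, u3.3} {u1.3} {u2.1} {u3.2}, out.j its boundary


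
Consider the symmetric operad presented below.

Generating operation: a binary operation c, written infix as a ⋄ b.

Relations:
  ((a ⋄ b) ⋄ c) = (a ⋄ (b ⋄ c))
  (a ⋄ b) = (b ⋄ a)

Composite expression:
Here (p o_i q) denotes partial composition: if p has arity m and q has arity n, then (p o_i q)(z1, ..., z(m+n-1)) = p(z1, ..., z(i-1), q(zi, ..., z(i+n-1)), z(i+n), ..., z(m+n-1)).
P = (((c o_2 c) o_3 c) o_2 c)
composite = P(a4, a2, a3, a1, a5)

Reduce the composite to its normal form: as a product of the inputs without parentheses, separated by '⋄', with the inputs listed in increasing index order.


a1 ⋄ a2 ⋄ a3 ⋄ a4 ⋄ a5

Any arrangement under c is one operation, so sort the a-inputs.
(a2 ⋄ a3) reduces to a2 ⋄ a3
(a1 ⋄ a5) reduces to a1 ⋄ a5
((a2 ⋄ a3) ⋄ (a1 ⋄ a5)) reduces to a2 ⋄ a3 ⋄ a1 ⋄ a5
(a4 ⋄ ((a2 ⋄ a3) ⋄ (a1 ⋄ a5))) reduces to a4 ⋄ a2 ⋄ a3 ⋄ a1 ⋄ a5
rearranged into index order: a1 ⋄ a2 ⋄ a3 ⋄ a4 ⋄ a5


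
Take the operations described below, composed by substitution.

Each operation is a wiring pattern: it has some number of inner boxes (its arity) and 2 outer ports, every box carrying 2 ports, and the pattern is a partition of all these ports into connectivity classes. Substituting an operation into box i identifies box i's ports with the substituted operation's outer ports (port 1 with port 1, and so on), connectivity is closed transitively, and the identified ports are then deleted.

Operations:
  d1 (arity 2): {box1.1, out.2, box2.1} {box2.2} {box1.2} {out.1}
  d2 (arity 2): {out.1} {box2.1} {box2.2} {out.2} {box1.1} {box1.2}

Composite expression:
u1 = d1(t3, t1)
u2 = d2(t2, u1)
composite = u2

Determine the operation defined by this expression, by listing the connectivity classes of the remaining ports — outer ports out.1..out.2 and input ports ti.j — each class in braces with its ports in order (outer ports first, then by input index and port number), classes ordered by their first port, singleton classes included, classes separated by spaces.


{out.1} {out.2} {t1.1, t3.1} {t1.2} {t2.1} {t2.2} {t3.2}

Two ports join when wires chain via d2-identified ports.
composing d1 on (t3, t1), with out.j its own outer ports: {out.1} {out.2, t1.1, t3.1} {t1.2} {t3.2}
composing d2 on (t2, t3, t1), with out.j its own outer ports: {out.1} {out.2} {t1.1, t3.1} {t1.2} {t2.1} {t2.2} {t3.2}


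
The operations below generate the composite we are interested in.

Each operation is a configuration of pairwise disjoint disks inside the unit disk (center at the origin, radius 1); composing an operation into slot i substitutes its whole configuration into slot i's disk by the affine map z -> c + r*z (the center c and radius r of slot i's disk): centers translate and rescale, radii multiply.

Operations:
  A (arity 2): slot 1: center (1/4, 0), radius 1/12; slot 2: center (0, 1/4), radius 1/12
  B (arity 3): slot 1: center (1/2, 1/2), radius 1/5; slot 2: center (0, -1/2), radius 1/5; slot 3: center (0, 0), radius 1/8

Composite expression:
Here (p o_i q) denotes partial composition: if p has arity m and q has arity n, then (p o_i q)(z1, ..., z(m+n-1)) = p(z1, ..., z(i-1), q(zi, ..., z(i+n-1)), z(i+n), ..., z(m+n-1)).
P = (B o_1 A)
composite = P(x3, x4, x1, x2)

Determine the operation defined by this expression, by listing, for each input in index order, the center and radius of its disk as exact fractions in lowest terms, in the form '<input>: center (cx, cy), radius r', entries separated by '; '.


x1: center (0, -1/2), radius 1/5; x2: center (0, 0), radius 1/8; x3: center (11/20, 1/2), radius 1/60; x4: center (1/2, 11/20), radius 1/60

Each x-disk chains the slot maps above it in B; radii multiply.
x3 passes through 2 substitutions, ending at center (11/20, 1/2), radius 1/60
x4 passes through 2 substitutions, ending at center (1/2, 11/20), radius 1/60
x1 passes through 1 substitution, ending at center (0, -1/2), radius 1/5
x2 passes through 1 substitution, ending at center (0, 0), radius 1/8


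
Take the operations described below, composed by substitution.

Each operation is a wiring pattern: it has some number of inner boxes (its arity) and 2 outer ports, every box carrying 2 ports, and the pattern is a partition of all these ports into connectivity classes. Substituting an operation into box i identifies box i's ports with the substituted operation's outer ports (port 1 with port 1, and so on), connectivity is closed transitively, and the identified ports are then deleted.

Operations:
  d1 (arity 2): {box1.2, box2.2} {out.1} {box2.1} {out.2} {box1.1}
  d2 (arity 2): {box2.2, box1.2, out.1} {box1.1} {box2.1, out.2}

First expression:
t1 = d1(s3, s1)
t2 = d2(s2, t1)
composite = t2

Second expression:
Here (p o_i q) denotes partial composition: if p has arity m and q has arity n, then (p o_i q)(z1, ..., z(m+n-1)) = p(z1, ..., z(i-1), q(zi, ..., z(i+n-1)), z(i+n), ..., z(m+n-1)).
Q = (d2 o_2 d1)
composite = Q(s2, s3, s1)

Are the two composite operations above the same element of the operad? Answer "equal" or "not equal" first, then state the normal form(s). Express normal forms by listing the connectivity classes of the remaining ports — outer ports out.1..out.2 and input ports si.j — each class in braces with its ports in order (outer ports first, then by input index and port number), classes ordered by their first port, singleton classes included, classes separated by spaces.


equal — both sides give {out.1, s2.2} {out.2} {s1.1} {s1.2, s3.2} {s2.1} {s3.1}


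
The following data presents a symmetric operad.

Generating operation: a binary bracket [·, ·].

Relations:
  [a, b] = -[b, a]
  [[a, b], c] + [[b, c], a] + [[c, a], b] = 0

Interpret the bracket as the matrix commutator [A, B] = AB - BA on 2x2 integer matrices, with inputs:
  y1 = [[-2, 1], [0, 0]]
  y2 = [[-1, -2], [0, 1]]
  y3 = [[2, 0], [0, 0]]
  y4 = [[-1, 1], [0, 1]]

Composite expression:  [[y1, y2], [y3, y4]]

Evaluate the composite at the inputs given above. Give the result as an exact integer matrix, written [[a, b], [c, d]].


[y1, y2] = [[0, 6], [0, 0]]
[y3, y4] = [[0, 2], [0, 0]]
[[y1, y2], [y3, y4]] = [[0, 0], [0, 0]]

[[0, 0], [0, 0]]


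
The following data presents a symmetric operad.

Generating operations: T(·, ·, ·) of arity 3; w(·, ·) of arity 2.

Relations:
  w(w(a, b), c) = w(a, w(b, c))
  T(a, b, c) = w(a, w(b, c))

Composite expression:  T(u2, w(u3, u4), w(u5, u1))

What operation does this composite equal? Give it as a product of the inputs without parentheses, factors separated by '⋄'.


u2 ⋄ u3 ⋄ u4 ⋄ u5 ⋄ u1

Under associativity of T, the answer is the u's in reading order.
w(u3, u4) reduces to u3 ⋄ u4
w(u5, u1) reduces to u5 ⋄ u1
T(u2, w(u3, u4), w(u5, u1)) reduces to u2 ⋄ u3 ⋄ u4 ⋄ u5 ⋄ u1


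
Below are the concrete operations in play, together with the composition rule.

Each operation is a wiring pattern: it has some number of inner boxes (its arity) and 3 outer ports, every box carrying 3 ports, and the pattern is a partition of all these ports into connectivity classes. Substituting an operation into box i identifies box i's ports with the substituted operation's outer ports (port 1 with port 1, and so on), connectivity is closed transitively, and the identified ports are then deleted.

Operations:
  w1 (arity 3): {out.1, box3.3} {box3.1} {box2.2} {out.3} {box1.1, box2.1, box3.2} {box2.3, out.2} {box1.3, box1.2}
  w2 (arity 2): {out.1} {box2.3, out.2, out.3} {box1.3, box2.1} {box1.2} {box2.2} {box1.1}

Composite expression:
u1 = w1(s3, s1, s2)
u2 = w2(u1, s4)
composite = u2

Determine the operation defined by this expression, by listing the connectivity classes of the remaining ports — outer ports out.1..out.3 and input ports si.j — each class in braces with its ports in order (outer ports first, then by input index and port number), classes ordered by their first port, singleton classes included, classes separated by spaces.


{out.1} {out.2, out.3, s4.3} {s1.1, s2.2, s3.1} {s1.2} {s1.3} {s2.1} {s2.3} {s3.2, s3.3} {s4.1} {s4.2}

Treat the ports identified at w2 as solder joints: merge, then drop.
stage w1: inputs (s3, s1, s2), connectivity {out.1, s2.3} {out.2, s1.3} {out.3} {s1.1, s2.2, s3.1} {s1.2} {s2.1} {s3.2, s3.3}, out.j its boundary
stage w2: inputs (s3, s1, s2, s4), connectivity {out.1} {out.2, out.3, s4.3} {s1.1, s2.2, s3.1} {s1.2} {s1.3} {s2.1} {s2.3} {s3.2, s3.3} {s4.1} {s4.2}, out.j its boundary


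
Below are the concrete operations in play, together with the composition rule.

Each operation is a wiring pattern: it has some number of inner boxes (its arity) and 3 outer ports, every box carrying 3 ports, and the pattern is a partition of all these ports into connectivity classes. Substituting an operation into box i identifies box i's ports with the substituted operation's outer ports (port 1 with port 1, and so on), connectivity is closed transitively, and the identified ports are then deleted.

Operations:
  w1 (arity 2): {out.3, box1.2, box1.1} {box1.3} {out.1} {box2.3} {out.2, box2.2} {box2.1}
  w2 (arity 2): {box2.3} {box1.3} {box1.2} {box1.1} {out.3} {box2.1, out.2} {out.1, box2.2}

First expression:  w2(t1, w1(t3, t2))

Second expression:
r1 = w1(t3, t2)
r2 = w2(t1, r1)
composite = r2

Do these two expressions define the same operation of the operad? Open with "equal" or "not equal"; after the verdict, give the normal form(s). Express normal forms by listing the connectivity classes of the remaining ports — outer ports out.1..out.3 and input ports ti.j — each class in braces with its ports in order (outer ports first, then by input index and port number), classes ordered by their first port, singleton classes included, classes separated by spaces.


equal; the common form is {out.1, t2.2} {out.2} {out.3} {t1.1} {t1.2} {t1.3} {t2.1} {t2.3} {t3.1, t3.2} {t3.3}

The first expression, normalized: {out.1, t2.2} {out.2} {out.3} {t1.1} {t1.2} {t1.3} {t2.1} {t2.3} {t3.1, t3.2} {t3.3}
The second expression, normalized: {out.1, t2.2} {out.2} {out.3} {t1.1} {t1.2} {t1.3} {t2.1} {t2.3} {t3.1, t3.2} {t3.3}
The forms coincide; equal.


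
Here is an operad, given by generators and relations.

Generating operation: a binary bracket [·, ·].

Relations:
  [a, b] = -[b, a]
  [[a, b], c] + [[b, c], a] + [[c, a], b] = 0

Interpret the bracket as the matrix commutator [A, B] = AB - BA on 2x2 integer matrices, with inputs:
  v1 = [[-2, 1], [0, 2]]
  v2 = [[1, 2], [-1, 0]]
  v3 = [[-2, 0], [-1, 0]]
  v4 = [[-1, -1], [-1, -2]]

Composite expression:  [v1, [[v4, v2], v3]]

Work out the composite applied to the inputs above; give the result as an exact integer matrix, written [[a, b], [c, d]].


[v4, v2] = [[3, 3], [0, -3]]
[[v4, v2], v3] = [[-3, 6], [6, 3]]
[v1, [[v4, v2], v3]] = [[6, -18], [24, -6]]

[[6, -18], [24, -6]]


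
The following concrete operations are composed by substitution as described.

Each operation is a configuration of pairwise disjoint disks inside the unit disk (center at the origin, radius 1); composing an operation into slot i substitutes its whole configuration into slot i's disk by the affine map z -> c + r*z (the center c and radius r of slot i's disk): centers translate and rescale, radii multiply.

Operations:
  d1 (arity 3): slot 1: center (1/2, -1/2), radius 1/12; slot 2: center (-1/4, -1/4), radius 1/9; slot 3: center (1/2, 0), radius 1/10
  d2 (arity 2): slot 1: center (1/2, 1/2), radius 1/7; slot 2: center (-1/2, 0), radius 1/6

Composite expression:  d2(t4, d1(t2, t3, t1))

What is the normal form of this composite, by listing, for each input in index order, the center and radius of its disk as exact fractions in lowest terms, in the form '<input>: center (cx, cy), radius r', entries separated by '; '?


t1: center (-5/12, 0), radius 1/60; t2: center (-5/12, -1/12), radius 1/72; t3: center (-13/24, -1/24), radius 1/54; t4: center (1/2, 1/2), radius 1/7

Nesting under d2 composes maps z -> c + r*z down each t-path.
input t4: applying the 1 nested substitution gives center (1/2, 1/2), radius 1/7
input t2: applying the 2 nested substitutions gives center (-5/12, -1/12), radius 1/72
input t3: applying the 2 nested substitutions gives center (-13/24, -1/24), radius 1/54
input t1: applying the 2 nested substitutions gives center (-5/12, 0), radius 1/60


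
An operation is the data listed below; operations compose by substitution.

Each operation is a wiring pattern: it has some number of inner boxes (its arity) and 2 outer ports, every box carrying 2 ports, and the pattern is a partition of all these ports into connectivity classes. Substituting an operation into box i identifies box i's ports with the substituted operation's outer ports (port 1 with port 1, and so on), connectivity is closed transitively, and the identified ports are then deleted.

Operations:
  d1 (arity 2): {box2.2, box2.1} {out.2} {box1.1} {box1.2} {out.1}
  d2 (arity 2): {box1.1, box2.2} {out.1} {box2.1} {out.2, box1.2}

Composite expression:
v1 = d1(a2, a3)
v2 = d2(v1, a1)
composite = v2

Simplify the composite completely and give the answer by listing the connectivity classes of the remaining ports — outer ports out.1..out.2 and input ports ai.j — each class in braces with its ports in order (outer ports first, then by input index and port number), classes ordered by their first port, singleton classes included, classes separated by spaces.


Connectivity passes through glued d2-boundaries; trace each wire chain.
composing d1 on (a2, a3), with out.j its own outer ports: {out.1} {out.2} {a2.1} {a2.2} {a3.1, a3.2}
composing d2 on (a2, a3, a1), with out.j its own outer ports: {out.1} {out.2} {a1.1} {a1.2} {a2.1} {a2.2} {a3.1, a3.2}

{out.1} {out.2} {a1.1} {a1.2} {a2.1} {a2.2} {a3.1, a3.2}


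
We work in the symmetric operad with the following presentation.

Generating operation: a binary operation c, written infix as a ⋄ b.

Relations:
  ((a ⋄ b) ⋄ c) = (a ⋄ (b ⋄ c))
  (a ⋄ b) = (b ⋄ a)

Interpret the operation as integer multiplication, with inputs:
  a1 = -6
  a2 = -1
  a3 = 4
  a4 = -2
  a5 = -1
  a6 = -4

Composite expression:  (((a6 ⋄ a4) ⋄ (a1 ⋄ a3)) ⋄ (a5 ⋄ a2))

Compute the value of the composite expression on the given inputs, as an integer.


-192

(a6 ⋄ a4) = 8
(a1 ⋄ a3) = -24
((a6 ⋄ a4) ⋄ (a1 ⋄ a3)) = -192
(a5 ⋄ a2) = 1
(((a6 ⋄ a4) ⋄ (a1 ⋄ a3)) ⋄ (a5 ⋄ a2)) = -192


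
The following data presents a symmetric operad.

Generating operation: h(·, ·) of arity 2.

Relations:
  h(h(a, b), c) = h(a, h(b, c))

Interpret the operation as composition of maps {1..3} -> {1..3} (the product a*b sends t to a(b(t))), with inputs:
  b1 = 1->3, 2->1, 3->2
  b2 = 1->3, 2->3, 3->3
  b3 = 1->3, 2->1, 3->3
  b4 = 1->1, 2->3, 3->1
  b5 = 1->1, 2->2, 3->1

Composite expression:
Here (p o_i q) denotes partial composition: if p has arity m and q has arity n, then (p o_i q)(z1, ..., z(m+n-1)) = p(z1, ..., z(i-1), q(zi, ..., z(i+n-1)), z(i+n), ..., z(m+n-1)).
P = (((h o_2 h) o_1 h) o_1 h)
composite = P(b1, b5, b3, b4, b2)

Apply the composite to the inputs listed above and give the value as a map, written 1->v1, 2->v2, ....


h(b1, b5) = 1->3, 2->1, 3->3
h(h(b1, b5), b3) = 1->3, 2->3, 3->3
h(b4, b2) = 1->1, 2->1, 3->1
h(h(h(b1, b5), b3), h(b4, b2)) = 1->3, 2->3, 3->3

1->3, 2->3, 3->3


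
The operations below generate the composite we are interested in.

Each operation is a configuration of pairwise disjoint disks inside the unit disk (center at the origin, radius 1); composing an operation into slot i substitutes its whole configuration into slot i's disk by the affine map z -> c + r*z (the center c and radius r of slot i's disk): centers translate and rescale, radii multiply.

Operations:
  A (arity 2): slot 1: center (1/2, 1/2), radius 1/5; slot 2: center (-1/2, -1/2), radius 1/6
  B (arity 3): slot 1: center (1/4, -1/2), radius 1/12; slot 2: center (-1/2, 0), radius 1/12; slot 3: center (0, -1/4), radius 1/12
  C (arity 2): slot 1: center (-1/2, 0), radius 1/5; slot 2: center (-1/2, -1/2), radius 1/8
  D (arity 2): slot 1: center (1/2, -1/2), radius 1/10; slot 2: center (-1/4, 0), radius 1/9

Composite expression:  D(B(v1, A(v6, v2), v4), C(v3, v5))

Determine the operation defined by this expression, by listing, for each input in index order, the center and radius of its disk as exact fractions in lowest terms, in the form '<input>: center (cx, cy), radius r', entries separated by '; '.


Affine substitution under D: radii multiply and v-centers shift.
input v1: composing its 2 substitution steps yields center (21/40, -11/20), radius 1/120
input v6: composing its 3 substitution steps yields center (109/240, -119/240), radius 1/600
input v2: composing its 3 substitution steps yields center (107/240, -121/240), radius 1/720
input v4: composing its 2 substitution steps yields center (1/2, -21/40), radius 1/120
input v3: composing its 2 substitution steps yields center (-11/36, 0), radius 1/45
input v5: composing its 2 substitution steps yields center (-11/36, -1/18), radius 1/72

v1: center (21/40, -11/20), radius 1/120; v2: center (107/240, -121/240), radius 1/720; v3: center (-11/36, 0), radius 1/45; v4: center (1/2, -21/40), radius 1/120; v5: center (-11/36, -1/18), radius 1/72; v6: center (109/240, -119/240), radius 1/600


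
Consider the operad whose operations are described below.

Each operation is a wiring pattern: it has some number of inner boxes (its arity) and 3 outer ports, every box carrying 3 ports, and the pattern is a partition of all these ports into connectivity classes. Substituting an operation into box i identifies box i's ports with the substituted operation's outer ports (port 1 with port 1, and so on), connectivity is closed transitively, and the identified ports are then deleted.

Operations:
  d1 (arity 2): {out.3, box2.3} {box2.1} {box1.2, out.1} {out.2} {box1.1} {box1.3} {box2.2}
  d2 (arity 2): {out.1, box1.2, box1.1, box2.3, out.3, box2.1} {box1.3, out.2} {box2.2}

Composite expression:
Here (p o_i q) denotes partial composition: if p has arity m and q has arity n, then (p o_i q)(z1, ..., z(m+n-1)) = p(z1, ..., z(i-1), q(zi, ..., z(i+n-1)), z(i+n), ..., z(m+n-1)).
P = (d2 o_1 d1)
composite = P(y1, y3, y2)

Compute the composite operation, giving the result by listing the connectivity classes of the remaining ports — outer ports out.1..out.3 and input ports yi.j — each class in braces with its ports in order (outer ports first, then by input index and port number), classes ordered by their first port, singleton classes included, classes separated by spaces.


{out.1, out.3, y1.2, y2.1, y2.3} {out.2, y3.3} {y1.1} {y1.3} {y2.2} {y3.1} {y3.2}

Connectivity passes through glued d2-boundaries; trace each wire chain.
d1 over (y1, y3) gives {out.1, y1.2} {out.2} {out.3, y3.3} {y1.1} {y1.3} {y3.1} {y3.2}, out.j being that stage's outer ports
d2 over (y1, y3, y2) gives {out.1, out.3, y1.2, y2.1, y2.3} {out.2, y3.3} {y1.1} {y1.3} {y2.2} {y3.1} {y3.2}, out.j being that stage's outer ports


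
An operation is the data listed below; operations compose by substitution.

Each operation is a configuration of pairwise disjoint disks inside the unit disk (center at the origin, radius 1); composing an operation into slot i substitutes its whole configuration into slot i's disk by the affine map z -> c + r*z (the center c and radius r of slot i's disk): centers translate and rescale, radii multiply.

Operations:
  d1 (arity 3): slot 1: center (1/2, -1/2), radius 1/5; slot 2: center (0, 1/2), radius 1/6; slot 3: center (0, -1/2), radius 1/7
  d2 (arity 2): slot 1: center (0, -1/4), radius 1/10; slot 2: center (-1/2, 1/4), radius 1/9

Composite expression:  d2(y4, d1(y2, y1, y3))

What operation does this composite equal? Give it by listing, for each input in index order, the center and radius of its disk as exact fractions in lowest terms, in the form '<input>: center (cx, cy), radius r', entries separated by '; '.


y1: center (-1/2, 11/36), radius 1/54; y2: center (-4/9, 7/36), radius 1/45; y3: center (-1/2, 7/36), radius 1/63; y4: center (0, -1/4), radius 1/10

Nesting under d2 composes maps z -> c + r*z down each y-path.
y4: after 1 affine step, its disk has center (0, -1/4), radius 1/10
y2: after 2 affine steps, its disk has center (-4/9, 7/36), radius 1/45
y1: after 2 affine steps, its disk has center (-1/2, 11/36), radius 1/54
y3: after 2 affine steps, its disk has center (-1/2, 7/36), radius 1/63


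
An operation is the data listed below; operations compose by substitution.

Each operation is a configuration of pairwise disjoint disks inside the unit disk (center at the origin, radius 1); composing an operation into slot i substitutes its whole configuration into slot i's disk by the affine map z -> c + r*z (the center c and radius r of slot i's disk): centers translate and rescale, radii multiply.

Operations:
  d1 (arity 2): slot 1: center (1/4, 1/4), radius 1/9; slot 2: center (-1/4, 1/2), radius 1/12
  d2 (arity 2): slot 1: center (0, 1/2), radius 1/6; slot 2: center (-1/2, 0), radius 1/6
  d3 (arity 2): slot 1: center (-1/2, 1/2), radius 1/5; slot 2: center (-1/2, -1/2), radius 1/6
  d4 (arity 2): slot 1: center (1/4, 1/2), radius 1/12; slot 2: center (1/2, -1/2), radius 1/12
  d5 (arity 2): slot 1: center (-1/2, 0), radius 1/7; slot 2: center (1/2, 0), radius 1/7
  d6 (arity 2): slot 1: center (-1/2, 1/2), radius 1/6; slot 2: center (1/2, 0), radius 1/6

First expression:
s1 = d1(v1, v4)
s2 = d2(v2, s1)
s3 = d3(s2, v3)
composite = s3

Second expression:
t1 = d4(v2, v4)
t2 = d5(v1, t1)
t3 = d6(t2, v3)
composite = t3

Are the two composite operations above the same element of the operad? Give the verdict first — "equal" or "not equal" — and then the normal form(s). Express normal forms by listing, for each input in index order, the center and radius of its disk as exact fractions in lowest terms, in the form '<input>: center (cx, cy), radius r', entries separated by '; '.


not equal: they reduce to v1: center (-71/120, 61/120), radius 1/270; v2: center (-1/2, 3/5), radius 1/30; v3: center (-1/2, -1/2), radius 1/6; v4: center (-73/120, 31/60), radius 1/360 and v1: center (-7/12, 1/2), radius 1/42; v2: center (-23/56, 43/84), radius 1/504; v3: center (1/2, 0), radius 1/6; v4: center (-17/42, 41/84), radius 1/504

The first expression, normalized: v1: center (-71/120, 61/120), radius 1/270; v2: center (-1/2, 3/5), radius 1/30; v3: center (-1/2, -1/2), radius 1/6; v4: center (-73/120, 31/60), radius 1/360
The second expression, normalized: v1: center (-7/12, 1/2), radius 1/42; v2: center (-23/56, 43/84), radius 1/504; v3: center (1/2, 0), radius 1/6; v4: center (-17/42, 41/84), radius 1/504
The normal forms differ: not equal.


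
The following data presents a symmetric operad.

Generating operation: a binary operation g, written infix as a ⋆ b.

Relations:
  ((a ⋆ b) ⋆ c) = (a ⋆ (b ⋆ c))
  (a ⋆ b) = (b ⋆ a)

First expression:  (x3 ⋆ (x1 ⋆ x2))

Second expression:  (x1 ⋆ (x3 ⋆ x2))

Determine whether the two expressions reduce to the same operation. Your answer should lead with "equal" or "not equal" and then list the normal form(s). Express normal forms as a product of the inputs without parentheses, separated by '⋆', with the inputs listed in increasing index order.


The first expression reduces to x1 ⋆ x2 ⋆ x3
The second expression reduces to x1 ⋆ x2 ⋆ x3
Same normal form: equal.

equal — both sides give x1 ⋆ x2 ⋆ x3


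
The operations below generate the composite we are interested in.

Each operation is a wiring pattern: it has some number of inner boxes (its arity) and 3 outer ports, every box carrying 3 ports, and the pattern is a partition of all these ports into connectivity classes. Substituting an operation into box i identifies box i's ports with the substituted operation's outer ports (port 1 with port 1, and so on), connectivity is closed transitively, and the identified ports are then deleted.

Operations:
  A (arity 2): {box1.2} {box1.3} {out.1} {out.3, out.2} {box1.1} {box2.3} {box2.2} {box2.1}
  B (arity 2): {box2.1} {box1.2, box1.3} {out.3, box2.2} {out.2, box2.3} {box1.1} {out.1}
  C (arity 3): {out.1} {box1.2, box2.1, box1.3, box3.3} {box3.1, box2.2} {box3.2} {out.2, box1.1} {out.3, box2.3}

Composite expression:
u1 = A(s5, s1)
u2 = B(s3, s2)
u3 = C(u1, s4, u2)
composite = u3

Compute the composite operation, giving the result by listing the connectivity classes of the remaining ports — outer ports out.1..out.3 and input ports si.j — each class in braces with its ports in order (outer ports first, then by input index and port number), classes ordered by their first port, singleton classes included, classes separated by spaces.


{out.1} {out.2} {out.3, s4.3} {s1.1} {s1.2} {s1.3} {s2.1} {s2.2, s4.1} {s2.3} {s3.1} {s3.2, s3.3} {s4.2} {s5.1} {s5.2} {s5.3}

Connectivity passes through glued C-boundaries; trace each wire chain.
A over (s5, s1) gives {out.1} {out.2, out.3} {s1.1} {s1.2} {s1.3} {s5.1} {s5.2} {s5.3}, out.j being that stage's outer ports
B over (s3, s2) gives {out.1} {out.2, s2.3} {out.3, s2.2} {s2.1} {s3.1} {s3.2, s3.3}, out.j being that stage's outer ports
C over (s5, s1, s4, s3, s2) gives {out.1} {out.2} {out.3, s4.3} {s1.1} {s1.2} {s1.3} {s2.1} {s2.2, s4.1} {s2.3} {s3.1} {s3.2, s3.3} {s4.2} {s5.1} {s5.2} {s5.3}, out.j being that stage's outer ports


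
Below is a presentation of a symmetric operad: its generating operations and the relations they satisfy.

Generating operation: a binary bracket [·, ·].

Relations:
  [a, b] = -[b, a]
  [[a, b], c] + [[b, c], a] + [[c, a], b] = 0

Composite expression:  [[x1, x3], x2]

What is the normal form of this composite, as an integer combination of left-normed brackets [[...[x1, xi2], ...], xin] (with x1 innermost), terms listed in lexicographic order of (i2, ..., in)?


[[x1, x3], x2]

Left-normed coefficients sit on the x1-initial expansion words.
Composite bracket: [[x1, x3], x2]
Expanding via [a, b] = ab - ba: 4 signed words (2^2 = 4).
Keep just the words that open with x1:
  sign of x1x3x2 is +1, so it contributes +[[x1, x3], x2]


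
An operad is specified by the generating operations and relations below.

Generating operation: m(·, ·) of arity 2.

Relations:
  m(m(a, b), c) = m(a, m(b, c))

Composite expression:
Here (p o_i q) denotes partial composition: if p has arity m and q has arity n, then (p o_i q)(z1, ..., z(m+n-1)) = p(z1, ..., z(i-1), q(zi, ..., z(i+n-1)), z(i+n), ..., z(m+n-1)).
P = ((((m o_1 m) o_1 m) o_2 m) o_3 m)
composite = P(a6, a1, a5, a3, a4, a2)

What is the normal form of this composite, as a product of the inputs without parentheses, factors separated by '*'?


Key point: m is associative — brackets drop, the a-order remains.
m(a5, a3) flattens to a5 * a3
m(a1, m(a5, a3)) flattens to a1 * a5 * a3
m(a6, m(a1, m(a5, a3))) flattens to a6 * a1 * a5 * a3
m(m(a6, m(a1, m(a5, a3))), a4) flattens to a6 * a1 * a5 * a3 * a4
m(m(m(a6, m(a1, m(a5, a3))), a4), a2) flattens to a6 * a1 * a5 * a3 * a4 * a2

a6 * a1 * a5 * a3 * a4 * a2


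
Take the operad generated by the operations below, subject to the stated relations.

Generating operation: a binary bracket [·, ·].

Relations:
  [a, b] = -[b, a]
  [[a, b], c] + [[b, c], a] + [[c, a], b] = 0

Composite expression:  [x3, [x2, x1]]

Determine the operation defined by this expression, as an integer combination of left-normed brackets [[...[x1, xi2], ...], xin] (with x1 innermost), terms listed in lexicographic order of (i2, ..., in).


[[x1, x2], x3]

In the tensor algebra, words opening x1 carry the x1-anchored form.
Composite bracket: [x3, [x2, x1]]
The bracket unfolds into 4 signed words via [a, b] = ab - ba (2^2 = 4).
Collect the words opening with x1:
  sign of x1x2x3 is +1, so it contributes +[[x1, x2], x3]


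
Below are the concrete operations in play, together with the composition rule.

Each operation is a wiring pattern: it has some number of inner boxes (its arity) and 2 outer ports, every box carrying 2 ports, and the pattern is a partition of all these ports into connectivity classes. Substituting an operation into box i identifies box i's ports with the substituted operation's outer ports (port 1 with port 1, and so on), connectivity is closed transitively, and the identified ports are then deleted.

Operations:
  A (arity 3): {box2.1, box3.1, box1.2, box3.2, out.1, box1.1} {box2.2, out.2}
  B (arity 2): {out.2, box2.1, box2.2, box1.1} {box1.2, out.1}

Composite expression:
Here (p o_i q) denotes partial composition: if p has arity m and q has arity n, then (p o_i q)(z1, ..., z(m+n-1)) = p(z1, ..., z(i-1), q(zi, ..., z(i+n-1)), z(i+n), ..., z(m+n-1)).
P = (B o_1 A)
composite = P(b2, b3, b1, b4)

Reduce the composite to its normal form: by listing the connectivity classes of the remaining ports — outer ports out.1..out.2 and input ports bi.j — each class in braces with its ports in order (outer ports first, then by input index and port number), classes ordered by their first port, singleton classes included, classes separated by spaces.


{out.1, b3.2} {out.2, b1.1, b1.2, b2.1, b2.2, b3.1, b4.1, b4.2}

Treat the ports identified at B as solder joints: merge, then drop.
the subtree at A composes to {out.1, b1.1, b1.2, b2.1, b2.2, b3.1} {out.2, b3.2} on (b2, b3, b1); out.j = own outer ports
the subtree at B composes to {out.1, b3.2} {out.2, b1.1, b1.2, b2.1, b2.2, b3.1, b4.1, b4.2} on (b2, b3, b1, b4); out.j = own outer ports


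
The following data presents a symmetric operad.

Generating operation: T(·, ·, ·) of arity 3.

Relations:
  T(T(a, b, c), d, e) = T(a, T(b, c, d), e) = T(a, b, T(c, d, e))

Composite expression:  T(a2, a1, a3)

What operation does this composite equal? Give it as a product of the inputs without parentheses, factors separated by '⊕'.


a2 ⊕ a1 ⊕ a3

All parenthesizations of T agree; list the a-inputs left to right.
T(a2, a1, a3) reduces to a2 ⊕ a1 ⊕ a3


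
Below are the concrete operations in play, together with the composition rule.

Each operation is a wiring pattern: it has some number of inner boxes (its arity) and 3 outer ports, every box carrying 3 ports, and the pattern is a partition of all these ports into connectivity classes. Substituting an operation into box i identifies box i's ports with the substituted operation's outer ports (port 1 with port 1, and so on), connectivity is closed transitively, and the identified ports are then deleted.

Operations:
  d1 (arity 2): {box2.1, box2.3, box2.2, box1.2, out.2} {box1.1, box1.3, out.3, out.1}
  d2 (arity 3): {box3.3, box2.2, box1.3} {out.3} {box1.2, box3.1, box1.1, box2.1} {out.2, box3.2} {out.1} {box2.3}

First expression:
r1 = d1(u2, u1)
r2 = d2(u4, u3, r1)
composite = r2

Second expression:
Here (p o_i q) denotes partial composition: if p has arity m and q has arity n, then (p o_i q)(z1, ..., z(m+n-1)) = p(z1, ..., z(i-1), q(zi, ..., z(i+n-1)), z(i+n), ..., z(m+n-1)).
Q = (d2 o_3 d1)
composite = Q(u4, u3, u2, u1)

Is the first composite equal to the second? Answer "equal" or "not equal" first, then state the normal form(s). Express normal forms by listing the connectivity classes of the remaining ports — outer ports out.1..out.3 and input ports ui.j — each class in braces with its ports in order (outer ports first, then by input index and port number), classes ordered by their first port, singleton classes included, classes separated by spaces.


equal — both sides give {out.1} {out.2, u1.1, u1.2, u1.3, u2.2} {out.3} {u2.1, u2.3, u3.1, u3.2, u4.1, u4.2, u4.3} {u3.3}

The first expression, normalized: {out.1} {out.2, u1.1, u1.2, u1.3, u2.2} {out.3} {u2.1, u2.3, u3.1, u3.2, u4.1, u4.2, u4.3} {u3.3}
The second expression, normalized: {out.1} {out.2, u1.1, u1.2, u1.3, u2.2} {out.3} {u2.1, u2.3, u3.1, u3.2, u4.1, u4.2, u4.3} {u3.3}
Both agree, so they are equal.


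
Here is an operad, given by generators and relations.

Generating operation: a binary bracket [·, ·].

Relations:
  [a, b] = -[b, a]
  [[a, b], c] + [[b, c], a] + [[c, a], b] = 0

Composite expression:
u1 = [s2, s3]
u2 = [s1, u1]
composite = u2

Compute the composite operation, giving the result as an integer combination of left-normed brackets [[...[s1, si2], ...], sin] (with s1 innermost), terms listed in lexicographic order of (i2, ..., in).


[[s1, s2], s3] - [[s1, s3], s2]

Expand each bracket as ab - ba; the s1-initial words give the coefficients.
Composite bracket: [s1, [s2, s3]]
Applying ab - ba throughout gives 4 signed words (2^2 = 4).
The s1-initial words carry the normal form:
  the word s1s2s3 carries sign +1 and contributes +[[s1, s2], s3]
  the word s1s3s2 carries sign -1 and contributes -[[s1, s3], s2]


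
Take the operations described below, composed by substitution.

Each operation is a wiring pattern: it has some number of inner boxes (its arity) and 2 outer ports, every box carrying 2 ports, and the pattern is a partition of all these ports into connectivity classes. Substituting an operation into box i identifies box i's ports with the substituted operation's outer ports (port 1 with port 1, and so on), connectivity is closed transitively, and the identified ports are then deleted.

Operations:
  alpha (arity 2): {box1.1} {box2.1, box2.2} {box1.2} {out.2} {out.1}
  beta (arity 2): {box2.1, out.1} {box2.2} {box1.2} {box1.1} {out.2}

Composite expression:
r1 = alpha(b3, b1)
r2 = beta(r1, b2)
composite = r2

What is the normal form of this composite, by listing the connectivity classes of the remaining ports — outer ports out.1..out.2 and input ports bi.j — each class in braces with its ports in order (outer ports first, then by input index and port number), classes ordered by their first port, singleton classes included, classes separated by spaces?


Substituting into beta glues patterns; closure does the rest.
stage alpha: inputs (b3, b1), connectivity {out.1} {out.2} {b1.1, b1.2} {b3.1} {b3.2}, out.j its boundary
stage beta: inputs (b3, b1, b2), connectivity {out.1, b2.1} {out.2} {b1.1, b1.2} {b2.2} {b3.1} {b3.2}, out.j its boundary

{out.1, b2.1} {out.2} {b1.1, b1.2} {b2.2} {b3.1} {b3.2}


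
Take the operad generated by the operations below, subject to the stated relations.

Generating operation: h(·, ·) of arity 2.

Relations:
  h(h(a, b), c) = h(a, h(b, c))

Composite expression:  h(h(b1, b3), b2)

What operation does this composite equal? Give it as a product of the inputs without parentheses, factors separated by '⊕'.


b1 ⊕ b3 ⊕ b2


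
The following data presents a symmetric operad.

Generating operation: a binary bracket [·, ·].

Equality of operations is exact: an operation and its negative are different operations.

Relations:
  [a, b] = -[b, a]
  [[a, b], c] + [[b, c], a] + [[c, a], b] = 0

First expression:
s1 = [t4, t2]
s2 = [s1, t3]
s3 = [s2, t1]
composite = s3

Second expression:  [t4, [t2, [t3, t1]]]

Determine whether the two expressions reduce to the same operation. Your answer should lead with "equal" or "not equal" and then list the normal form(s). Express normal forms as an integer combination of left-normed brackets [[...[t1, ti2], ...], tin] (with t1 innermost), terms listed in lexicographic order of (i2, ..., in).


Reducing the first expression gives [[[t1, t2], t4], t3] - [[[t1, t3], t2], t4] + [[[t1, t3], t4], t2] - [[[t1, t4], t2], t3]
Reducing the second expression gives -[[[t1, t3], t2], t4]
The normal forms differ: not equal.

not equal — first [[[t1, t2], t4], t3] - [[[t1, t3], t2], t4] + [[[t1, t3], t4], t2] - [[[t1, t4], t2], t3], second -[[[t1, t3], t2], t4]
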